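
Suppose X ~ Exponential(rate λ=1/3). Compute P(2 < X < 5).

P(2 < X < 5) = ∫_{2}^{5} f(x) dx
where f(x) = \frac{e^{- \frac{x}{3}}}{3}
= - \frac{1 - e}{e^{\frac{5}{3}}}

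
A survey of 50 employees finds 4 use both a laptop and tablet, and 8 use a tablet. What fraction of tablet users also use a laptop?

P(A ∩ B) = 4/50 = 2/25
P(B) = 8/50 = 4/25
P(A|B) = P(A ∩ B) / P(B) = (2/25) / (4/25) = 1/2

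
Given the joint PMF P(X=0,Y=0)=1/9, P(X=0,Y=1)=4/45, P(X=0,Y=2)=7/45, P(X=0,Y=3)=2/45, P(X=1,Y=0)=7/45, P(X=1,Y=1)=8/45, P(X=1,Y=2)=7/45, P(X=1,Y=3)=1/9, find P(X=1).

P(X=1) = P(X=1,Y=0) + P(X=1,Y=1) + P(X=1,Y=2) + P(X=1,Y=3)
= 7/45 + 8/45 + 7/45 + 1/9
= 3/5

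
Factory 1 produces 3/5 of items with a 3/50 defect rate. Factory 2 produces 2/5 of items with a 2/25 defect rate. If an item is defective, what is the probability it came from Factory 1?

Using Bayes' theorem:
P(F1) = 3/5, P(D|F1) = 3/50
P(F2) = 2/5, P(D|F2) = 2/25
P(D) = P(D|F1)P(F1) + P(D|F2)P(F2)
     = \frac{17}{250}
P(F1|D) = P(D|F1)P(F1) / P(D)
= \frac{9}{17}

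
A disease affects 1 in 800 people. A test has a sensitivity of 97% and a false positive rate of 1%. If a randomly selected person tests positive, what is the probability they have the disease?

Let D = the rare event, + = positive/flagged.
P(D) = 1/800
P(+|D) = 97/100
P(+|D') = 1/100
P(+) = P(+|D)P(D) + P(+|D')P(D')
     = \frac{97}{100} × \frac{1}{800} + \frac{1}{100} × \frac{799}{800}
     = \frac{7}{625}
P(D|+) = P(+|D)P(D)/P(+) = \frac{97}{896}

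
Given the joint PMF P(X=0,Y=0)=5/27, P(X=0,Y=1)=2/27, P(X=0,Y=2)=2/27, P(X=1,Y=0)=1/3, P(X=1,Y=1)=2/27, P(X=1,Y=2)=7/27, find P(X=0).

P(X=0) = P(X=0,Y=0) + P(X=0,Y=1) + P(X=0,Y=2)
= 5/27 + 2/27 + 2/27
= 1/3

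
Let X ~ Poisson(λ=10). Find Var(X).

For X ~ Poisson(λ=10):
Var(X) = 10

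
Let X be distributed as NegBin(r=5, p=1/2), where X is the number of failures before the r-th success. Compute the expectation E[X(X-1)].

E[X(X-1)] = E[X² - X] = E[X²] - E[X]
E[X] = 5
E[X²] = Var(X) + (E[X])² = 10 + (5)² = 35
E[X(X-1)] = 35 - 5 = 30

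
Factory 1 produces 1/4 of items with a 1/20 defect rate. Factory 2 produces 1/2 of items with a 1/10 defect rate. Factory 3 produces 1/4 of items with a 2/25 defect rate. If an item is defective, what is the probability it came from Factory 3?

Using Bayes' theorem:
P(F1) = 1/4, P(D|F1) = 1/20
P(F2) = 1/2, P(D|F2) = 1/10
P(F3) = 1/4, P(D|F3) = 2/25
P(D) = P(D|F1)P(F1) + P(D|F2)P(F2) + P(D|F3)P(F3)
     = \frac{33}{400}
P(F3|D) = P(D|F3)P(F3) / P(D)
= \frac{8}{33}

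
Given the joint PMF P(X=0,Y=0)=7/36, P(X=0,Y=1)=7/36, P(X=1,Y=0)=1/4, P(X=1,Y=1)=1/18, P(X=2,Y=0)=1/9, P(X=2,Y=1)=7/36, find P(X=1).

P(X=1) = P(X=1,Y=0) + P(X=1,Y=1)
= 1/4 + 1/18
= 11/36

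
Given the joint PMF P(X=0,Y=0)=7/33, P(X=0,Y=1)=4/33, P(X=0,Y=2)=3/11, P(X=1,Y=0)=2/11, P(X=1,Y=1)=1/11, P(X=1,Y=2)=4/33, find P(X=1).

P(X=1) = P(X=1,Y=0) + P(X=1,Y=1) + P(X=1,Y=2)
= 2/11 + 1/11 + 4/33
= 13/33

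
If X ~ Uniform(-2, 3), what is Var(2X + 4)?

For X ~ Uniform(-2, 3):
Var(X) = \frac{25}{12}
Var(2X + 4) = (2)² × Var(X) = 4 × \frac{25}{12} = \frac{25}{3}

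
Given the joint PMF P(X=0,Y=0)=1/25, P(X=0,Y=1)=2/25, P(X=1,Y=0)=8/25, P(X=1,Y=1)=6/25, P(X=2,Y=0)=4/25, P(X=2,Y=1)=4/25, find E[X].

First find marginal of X:
P(X=0) = 3/25
P(X=1) = 14/25
P(X=2) = 8/25
E[X] = 0 × 3/25 + 1 × 14/25 + 2 × 8/25 = 6/5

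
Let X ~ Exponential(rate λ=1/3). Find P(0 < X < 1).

P(0 < X < 1) = ∫_{0}^{1} f(x) dx
where f(x) = \frac{e^{- \frac{x}{3}}}{3}
= 1 - e^{- \frac{1}{3}}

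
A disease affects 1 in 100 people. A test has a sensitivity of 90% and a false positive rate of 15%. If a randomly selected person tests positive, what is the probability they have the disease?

Let D = the rare event, + = positive/flagged.
P(D) = 1/100
P(+|D) = 90/100 = 9/10
P(+|D') = 15/100 = 3/20
P(+) = P(+|D)P(D) + P(+|D')P(D')
     = \frac{9}{10} × \frac{1}{100} + \frac{3}{20} × \frac{99}{100}
     = \frac{63}{400}
P(D|+) = P(+|D)P(D)/P(+) = \frac{2}{35}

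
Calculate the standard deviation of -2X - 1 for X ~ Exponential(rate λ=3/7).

For X ~ Exponential(rate λ=3/7):
Var(X) = \frac{49}{9}
SD(X) = √(Var(X)) = √(\frac{49}{9}) = \frac{7}{3}
SD(-2X - 1) = |-2| × SD(X) = 2 × \frac{7}{3} = \frac{14}{3}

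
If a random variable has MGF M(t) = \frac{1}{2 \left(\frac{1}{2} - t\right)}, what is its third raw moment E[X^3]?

To find E[X^3], compute M^(3)(0):
M^(1)(t) = \frac{1}{2 \left(\frac{1}{2} - t\right)^{2}}
M^(2)(t) = \frac{1}{\left(\frac{1}{2} - t\right)^{3}}
M^(3)(t) = \frac{3}{\left(\frac{1}{2} - t\right)^{4}}
M^(3)(0) = 48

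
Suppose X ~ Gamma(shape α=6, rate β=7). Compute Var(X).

For X ~ Gamma(shape α=6, rate β=7):
Var(X) = \frac{6}{49}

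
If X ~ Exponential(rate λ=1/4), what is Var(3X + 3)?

For X ~ Exponential(rate λ=1/4):
Var(X) = 16
Var(3X + 3) = (3)² × Var(X) = 9 × 16 = 144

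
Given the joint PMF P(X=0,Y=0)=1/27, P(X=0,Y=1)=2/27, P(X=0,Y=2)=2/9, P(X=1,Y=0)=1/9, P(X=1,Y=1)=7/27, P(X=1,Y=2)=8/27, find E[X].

First find marginal of X:
P(X=0) = 1/3
P(X=1) = 2/3
E[X] = 0 × 1/3 + 1 × 2/3 = 2/3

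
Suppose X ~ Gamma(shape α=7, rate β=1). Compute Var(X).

For X ~ Gamma(shape α=7, rate β=1):
Var(X) = 7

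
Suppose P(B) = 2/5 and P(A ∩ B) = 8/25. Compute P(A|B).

P(A|B) = P(A ∩ B) / P(B)
= (8/25) / (2/5)
= 4/5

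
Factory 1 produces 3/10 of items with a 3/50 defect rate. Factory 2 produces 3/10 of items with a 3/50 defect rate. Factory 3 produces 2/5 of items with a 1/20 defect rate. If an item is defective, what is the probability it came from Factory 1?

Using Bayes' theorem:
P(F1) = 3/10, P(D|F1) = 3/50
P(F2) = 3/10, P(D|F2) = 3/50
P(F3) = 2/5, P(D|F3) = 1/20
P(D) = P(D|F1)P(F1) + P(D|F2)P(F2) + P(D|F3)P(F3)
     = \frac{7}{125}
P(F1|D) = P(D|F1)P(F1) / P(D)
= \frac{9}{28}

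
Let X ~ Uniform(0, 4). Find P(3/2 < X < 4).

P(3/2 < X < 4) = ∫_{3/2}^{4} f(x) dx
where f(x) = \frac{1}{4}
= \frac{5}{8}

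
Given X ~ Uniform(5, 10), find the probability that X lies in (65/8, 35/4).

P(65/8 < X < 35/4) = ∫_{65/8}^{35/4} f(x) dx
where f(x) = \frac{1}{5}
= \frac{1}{8}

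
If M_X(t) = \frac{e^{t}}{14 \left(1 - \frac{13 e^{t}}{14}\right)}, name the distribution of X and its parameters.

The MGF M(t) = \frac{e^{t}}{14 \left(1 - \frac{13 e^{t}}{14}\right)} is the standard form for the Geometric distribution.
Comparing with the known MGF formula identifies: Geometric(p=1/14), X = trial number of first success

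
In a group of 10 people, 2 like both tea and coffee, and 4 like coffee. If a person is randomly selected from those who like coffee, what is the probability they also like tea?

P(A ∩ B) = 2/10 = 1/5
P(B) = 4/10 = 2/5
P(A|B) = P(A ∩ B) / P(B) = (1/5) / (2/5) = 1/2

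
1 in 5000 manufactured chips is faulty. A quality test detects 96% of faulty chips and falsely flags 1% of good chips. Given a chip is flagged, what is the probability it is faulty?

Let D = the rare event, + = positive/flagged.
P(D) = 1/5000
P(+|D) = 96/100 = 24/25
P(+|D') = 1/100
P(+) = P(+|D)P(D) + P(+|D')P(D')
     = \frac{24}{25} × \frac{1}{5000} + \frac{1}{100} × \frac{4999}{5000}
     = \frac{1019}{100000}
P(D|+) = P(+|D)P(D)/P(+) = \frac{96}{5095}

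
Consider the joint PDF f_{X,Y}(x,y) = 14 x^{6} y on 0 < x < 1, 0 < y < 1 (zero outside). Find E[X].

E[X] = ∫_0^1 ∫_0^1 x × f(x,y) dy dx
= ∫_0^1 ∫_0^1 x × (14 x^{6} y) dy dx
= \frac{7}{8}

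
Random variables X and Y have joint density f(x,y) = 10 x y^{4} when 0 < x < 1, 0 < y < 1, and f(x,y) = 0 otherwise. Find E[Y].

E[Y] = ∫_0^1 ∫_0^1 y × f(x,y) dx dy
= \frac{5}{6}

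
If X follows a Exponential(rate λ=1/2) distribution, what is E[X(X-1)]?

E[X(X-1)] = E[X² - X] = E[X²] - E[X]
E[X] = 2
E[X²] = Var(X) + (E[X])² = 4 + (2)² = 8
E[X(X-1)] = 8 - 2 = 6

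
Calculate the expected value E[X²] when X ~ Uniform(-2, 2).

Using the identity E[X²] = Var(X) + (E[X])²:
E[X] = 0
Var(X) = \frac{4}{3}
E[X²] = \frac{4}{3} + (0)²
= \frac{4}{3}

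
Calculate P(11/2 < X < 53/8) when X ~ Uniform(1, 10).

P(11/2 < X < 53/8) = ∫_{11/2}^{53/8} f(x) dx
where f(x) = \frac{1}{9}
= \frac{1}{8}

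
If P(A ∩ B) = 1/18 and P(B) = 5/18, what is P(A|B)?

P(A|B) = P(A ∩ B) / P(B)
= (1/18) / (5/18)
= 1/5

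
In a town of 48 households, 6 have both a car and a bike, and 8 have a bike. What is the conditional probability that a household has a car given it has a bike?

P(A ∩ B) = 6/48 = 1/8
P(B) = 8/48 = 1/6
P(A|B) = P(A ∩ B) / P(B) = (1/8) / (1/6) = 3/4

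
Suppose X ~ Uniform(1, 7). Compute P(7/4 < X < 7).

P(7/4 < X < 7) = ∫_{7/4}^{7} f(x) dx
where f(x) = \frac{1}{6}
= \frac{7}{8}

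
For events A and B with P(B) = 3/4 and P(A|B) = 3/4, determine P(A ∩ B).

By definition, P(A|B) = P(A ∩ B) / P(B)
So P(A ∩ B) = P(A|B) × P(B)
= 3/4 × 3/4
= 9/16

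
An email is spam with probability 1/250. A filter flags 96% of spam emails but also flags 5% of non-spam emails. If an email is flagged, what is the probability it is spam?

Let D = the rare event, + = positive/flagged.
P(D) = 1/250
P(+|D) = 96/100 = 24/25
P(+|D') = 5/100 = 1/20
P(+) = P(+|D)P(D) + P(+|D')P(D')
     = \frac{24}{25} × \frac{1}{250} + \frac{1}{20} × \frac{249}{250}
     = \frac{1341}{25000}
P(D|+) = P(+|D)P(D)/P(+) = \frac{32}{447}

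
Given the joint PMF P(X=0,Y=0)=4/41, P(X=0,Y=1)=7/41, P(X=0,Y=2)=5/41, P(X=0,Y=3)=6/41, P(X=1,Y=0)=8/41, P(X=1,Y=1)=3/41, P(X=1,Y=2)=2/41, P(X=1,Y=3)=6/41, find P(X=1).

P(X=1) = P(X=1,Y=0) + P(X=1,Y=1) + P(X=1,Y=2) + P(X=1,Y=3)
= 8/41 + 3/41 + 2/41 + 6/41
= 19/41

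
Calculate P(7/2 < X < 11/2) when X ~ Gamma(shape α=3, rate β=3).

P(7/2 < X < 11/2) = ∫_{7/2}^{11/2} f(x) dx
where f(x) = \frac{27 x^{2} e^{- 3 x}}{2}
= \frac{-1229 + 533 e^{6}}{8 e^{\frac{33}{2}}}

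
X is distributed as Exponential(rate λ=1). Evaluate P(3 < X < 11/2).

P(3 < X < 11/2) = ∫_{3}^{11/2} f(x) dx
where f(x) = e^{- x}
= - \frac{1}{e^{\frac{11}{2}}} + e^{-3}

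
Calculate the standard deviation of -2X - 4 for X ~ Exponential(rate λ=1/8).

For X ~ Exponential(rate λ=1/8):
Var(X) = 64
SD(X) = √(Var(X)) = √(64) = 8
SD(-2X - 4) = |-2| × SD(X) = 2 × 8 = 16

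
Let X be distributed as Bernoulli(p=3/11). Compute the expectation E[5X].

For X ~ Bernoulli(p=3/11):
E[X] = \frac{3}{11}
E[5X] = 5 × E[X] + 0 = \frac{15}{11}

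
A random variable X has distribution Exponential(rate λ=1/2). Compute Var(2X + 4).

For X ~ Exponential(rate λ=1/2):
Var(X) = 4
Var(2X + 4) = (2)² × Var(X) = 4 × 4 = 16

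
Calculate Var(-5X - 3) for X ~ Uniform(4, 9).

For X ~ Uniform(4, 9):
Var(X) = \frac{25}{12}
Var(-5X - 3) = (-5)² × Var(X) = 25 × \frac{25}{12} = \frac{625}{12}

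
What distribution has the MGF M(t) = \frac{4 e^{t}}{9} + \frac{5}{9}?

The MGF M(t) = \frac{4 e^{t}}{9} + \frac{5}{9} is the standard form for the Bernoulli distribution.
Comparing with the known MGF formula identifies: Bernoulli(p=4/9)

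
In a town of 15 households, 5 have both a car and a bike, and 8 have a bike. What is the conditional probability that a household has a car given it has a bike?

P(A ∩ B) = 5/15 = 1/3
P(B) = 8/15
P(A|B) = P(A ∩ B) / P(B) = (1/3) / (8/15) = 5/8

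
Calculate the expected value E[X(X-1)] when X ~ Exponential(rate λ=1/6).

E[X(X-1)] = E[X² - X] = E[X²] - E[X]
E[X] = 6
E[X²] = Var(X) + (E[X])² = 36 + (6)² = 72
E[X(X-1)] = 72 - 6 = 66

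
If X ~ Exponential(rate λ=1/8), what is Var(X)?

For X ~ Exponential(rate λ=1/8):
Var(X) = 64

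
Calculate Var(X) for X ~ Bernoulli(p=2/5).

For X ~ Bernoulli(p=2/5):
Var(X) = \frac{6}{25}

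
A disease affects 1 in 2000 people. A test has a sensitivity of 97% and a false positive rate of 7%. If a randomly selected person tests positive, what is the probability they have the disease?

Let D = the rare event, + = positive/flagged.
P(D) = 1/2000
P(+|D) = 97/100
P(+|D') = 7/100
P(+) = P(+|D)P(D) + P(+|D')P(D')
     = \frac{97}{100} × \frac{1}{2000} + \frac{7}{100} × \frac{1999}{2000}
     = \frac{1409}{20000}
P(D|+) = P(+|D)P(D)/P(+) = \frac{97}{14090}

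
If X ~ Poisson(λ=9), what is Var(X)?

For X ~ Poisson(λ=9):
Var(X) = 9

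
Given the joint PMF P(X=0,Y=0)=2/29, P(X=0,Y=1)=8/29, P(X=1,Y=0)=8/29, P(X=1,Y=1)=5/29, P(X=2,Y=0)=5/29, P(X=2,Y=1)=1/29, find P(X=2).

P(X=2) = P(X=2,Y=0) + P(X=2,Y=1)
= 5/29 + 1/29
= 6/29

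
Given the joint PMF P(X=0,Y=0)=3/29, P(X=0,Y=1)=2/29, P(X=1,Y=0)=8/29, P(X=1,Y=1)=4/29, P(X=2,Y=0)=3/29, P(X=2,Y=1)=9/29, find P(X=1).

P(X=1) = P(X=1,Y=0) + P(X=1,Y=1)
= 8/29 + 4/29
= 12/29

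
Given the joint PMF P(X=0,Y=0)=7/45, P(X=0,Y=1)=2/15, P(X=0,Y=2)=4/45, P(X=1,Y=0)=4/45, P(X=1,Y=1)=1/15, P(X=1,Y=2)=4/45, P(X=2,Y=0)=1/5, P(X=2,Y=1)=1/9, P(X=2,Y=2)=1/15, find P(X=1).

P(X=1) = P(X=1,Y=0) + P(X=1,Y=1) + P(X=1,Y=2)
= 4/45 + 1/15 + 4/45
= 11/45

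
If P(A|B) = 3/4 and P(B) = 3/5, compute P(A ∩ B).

By definition, P(A|B) = P(A ∩ B) / P(B)
So P(A ∩ B) = P(A|B) × P(B)
= 3/4 × 3/5
= 9/20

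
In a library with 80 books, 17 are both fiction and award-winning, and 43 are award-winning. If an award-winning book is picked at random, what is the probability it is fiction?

P(A ∩ B) = 17/80
P(B) = 43/80
P(A|B) = P(A ∩ B) / P(B) = (17/80) / (43/80) = 17/43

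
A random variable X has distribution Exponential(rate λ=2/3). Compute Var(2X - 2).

For X ~ Exponential(rate λ=2/3):
Var(X) = \frac{9}{4}
Var(2X - 2) = (2)² × Var(X) = 4 × \frac{9}{4} = 9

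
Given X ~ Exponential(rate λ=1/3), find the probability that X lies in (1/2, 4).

P(1/2 < X < 4) = ∫_{1/2}^{4} f(x) dx
where f(x) = \frac{e^{- \frac{x}{3}}}{3}
= - \frac{1}{e^{\frac{4}{3}}} + e^{- \frac{1}{6}}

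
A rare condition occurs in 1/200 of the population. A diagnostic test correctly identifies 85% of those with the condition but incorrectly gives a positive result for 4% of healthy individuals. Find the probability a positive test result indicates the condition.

Let D = the rare event, + = positive/flagged.
P(D) = 1/200
P(+|D) = 85/100 = 17/20
P(+|D') = 4/100 = 1/25
P(+) = P(+|D)P(D) + P(+|D')P(D')
     = \frac{17}{20} × \frac{1}{200} + \frac{1}{25} × \frac{199}{200}
     = \frac{881}{20000}
P(D|+) = P(+|D)P(D)/P(+) = \frac{85}{881}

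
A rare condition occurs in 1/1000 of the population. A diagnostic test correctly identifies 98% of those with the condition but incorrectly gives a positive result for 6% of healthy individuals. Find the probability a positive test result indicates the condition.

Let D = the rare event, + = positive/flagged.
P(D) = 1/1000
P(+|D) = 98/100 = 49/50
P(+|D') = 6/100 = 3/50
P(+) = P(+|D)P(D) + P(+|D')P(D')
     = \frac{49}{50} × \frac{1}{1000} + \frac{3}{50} × \frac{999}{1000}
     = \frac{1523}{25000}
P(D|+) = P(+|D)P(D)/P(+) = \frac{49}{3046}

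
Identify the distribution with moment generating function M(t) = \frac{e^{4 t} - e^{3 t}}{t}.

The MGF M(t) = \frac{e^{4 t} - e^{3 t}}{t} is the standard form for the Uniform distribution.
Comparing with the known MGF formula identifies: Uniform(3, 4)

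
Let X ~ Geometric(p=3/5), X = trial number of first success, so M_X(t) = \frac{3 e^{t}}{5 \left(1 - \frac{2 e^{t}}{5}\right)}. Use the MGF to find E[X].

To find E[X], compute M^(1)(0):
M^(1)(t) = \frac{3 e^{t}}{5 \left(1 - \frac{2 e^{t}}{5}\right)} + \frac{6 e^{2 t}}{25 \left(1 - \frac{2 e^{t}}{5}\right)^{2}}
M^(1)(0) = \frac{5}{3}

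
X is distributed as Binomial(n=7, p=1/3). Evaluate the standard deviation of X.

For X ~ Binomial(n=7, p=1/3):
Var(X) = \frac{14}{9}
SD(X) = √(Var(X)) = √(\frac{14}{9}) = \frac{\sqrt{14}}{3}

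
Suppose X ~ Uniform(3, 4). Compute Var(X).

For X ~ Uniform(3, 4):
Var(X) = \frac{1}{12}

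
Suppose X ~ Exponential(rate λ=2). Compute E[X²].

Using the identity E[X²] = Var(X) + (E[X])²:
E[X] = \frac{1}{2}
Var(X) = \frac{1}{4}
E[X²] = \frac{1}{4} + (\frac{1}{2})²
= \frac{1}{2}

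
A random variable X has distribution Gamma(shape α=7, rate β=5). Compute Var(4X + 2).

For X ~ Gamma(shape α=7, rate β=5):
Var(X) = \frac{7}{25}
Var(4X + 2) = (4)² × Var(X) = 16 × \frac{7}{25} = \frac{112}{25}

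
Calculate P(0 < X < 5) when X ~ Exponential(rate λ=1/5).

P(0 < X < 5) = ∫_{0}^{5} f(x) dx
where f(x) = \frac{e^{- \frac{x}{5}}}{5}
= 1 - e^{-1}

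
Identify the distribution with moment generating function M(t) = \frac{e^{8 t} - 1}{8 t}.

The MGF M(t) = \frac{e^{8 t} - 1}{8 t} is the standard form for the Uniform distribution.
Comparing with the known MGF formula identifies: Uniform(0, 8)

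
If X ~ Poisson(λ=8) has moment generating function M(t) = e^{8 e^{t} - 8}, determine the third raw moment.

To find E[X^3], compute M^(3)(0):
M^(1)(t) = 8 e^{t} e^{8 e^{t} - 8}
M^(2)(t) = 64 e^{2 t} e^{8 e^{t} - 8} + 8 e^{t} e^{8 e^{t} - 8}
M^(3)(t) = 512 e^{3 t} e^{8 e^{t} - 8} + 192 e^{2 t} e^{8 e^{t} - 8} + 8 e^{t} e^{8 e^{t} - 8}
M^(3)(0) = 712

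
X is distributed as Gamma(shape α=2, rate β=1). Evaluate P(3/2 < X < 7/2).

P(3/2 < X < 7/2) = ∫_{3/2}^{7/2} f(x) dx
where f(x) = x e^{- x}
= \frac{-9 + 5 e^{2}}{2 e^{\frac{7}{2}}}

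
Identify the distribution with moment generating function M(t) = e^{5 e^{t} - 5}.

The MGF M(t) = e^{5 e^{t} - 5} is the standard form for the Poisson distribution.
Comparing with the known MGF formula identifies: Poisson(λ=5)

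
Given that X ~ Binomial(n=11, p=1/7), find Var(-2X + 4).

For X ~ Binomial(n=11, p=1/7):
Var(X) = \frac{66}{49}
Var(-2X + 4) = (-2)² × Var(X) = 4 × \frac{66}{49} = \frac{264}{49}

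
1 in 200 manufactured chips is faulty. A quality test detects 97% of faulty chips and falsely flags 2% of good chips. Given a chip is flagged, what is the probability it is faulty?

Let D = the rare event, + = positive/flagged.
P(D) = 1/200
P(+|D) = 97/100
P(+|D') = 2/100 = 1/50
P(+) = P(+|D)P(D) + P(+|D')P(D')
     = \frac{97}{100} × \frac{1}{200} + \frac{1}{50} × \frac{199}{200}
     = \frac{99}{4000}
P(D|+) = P(+|D)P(D)/P(+) = \frac{97}{495}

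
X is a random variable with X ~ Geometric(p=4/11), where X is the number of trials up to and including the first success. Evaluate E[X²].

Using the identity E[X²] = Var(X) + (E[X])²:
E[X] = \frac{11}{4}
Var(X) = \frac{77}{16}
E[X²] = \frac{77}{16} + (\frac{11}{4})²
= \frac{99}{8}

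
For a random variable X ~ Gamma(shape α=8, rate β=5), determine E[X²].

Using the identity E[X²] = Var(X) + (E[X])²:
E[X] = \frac{8}{5}
Var(X) = \frac{8}{25}
E[X²] = \frac{8}{25} + (\frac{8}{5})²
= \frac{72}{25}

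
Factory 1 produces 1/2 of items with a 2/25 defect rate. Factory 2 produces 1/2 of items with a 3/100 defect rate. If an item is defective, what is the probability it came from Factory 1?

Using Bayes' theorem:
P(F1) = 1/2, P(D|F1) = 2/25
P(F2) = 1/2, P(D|F2) = 3/100
P(D) = P(D|F1)P(F1) + P(D|F2)P(F2)
     = \frac{11}{200}
P(F1|D) = P(D|F1)P(F1) / P(D)
= \frac{8}{11}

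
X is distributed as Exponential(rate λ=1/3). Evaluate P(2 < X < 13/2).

P(2 < X < 13/2) = ∫_{2}^{13/2} f(x) dx
where f(x) = \frac{e^{- \frac{x}{3}}}{3}
= - \frac{1}{e^{\frac{13}{6}}} + e^{- \frac{2}{3}}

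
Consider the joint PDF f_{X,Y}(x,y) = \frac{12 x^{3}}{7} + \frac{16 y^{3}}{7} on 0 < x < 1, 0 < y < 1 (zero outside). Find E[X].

E[X] = ∫_0^1 ∫_0^1 x × f(x,y) dy dx
= ∫_0^1 ∫_0^1 x × (\frac{12 x^{3}}{7} + \frac{16 y^{3}}{7}) dy dx
= \frac{22}{35}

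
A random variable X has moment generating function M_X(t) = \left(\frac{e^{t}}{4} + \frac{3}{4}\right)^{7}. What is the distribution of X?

The MGF M(t) = \left(\frac{e^{t}}{4} + \frac{3}{4}\right)^{7} is the standard form for the Binomial distribution.
Comparing with the known MGF formula identifies: Binomial(n=7, p=1/4)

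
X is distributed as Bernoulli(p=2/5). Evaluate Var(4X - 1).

For X ~ Bernoulli(p=2/5):
Var(X) = \frac{6}{25}
Var(4X - 1) = (4)² × Var(X) = 16 × \frac{6}{25} = \frac{96}{25}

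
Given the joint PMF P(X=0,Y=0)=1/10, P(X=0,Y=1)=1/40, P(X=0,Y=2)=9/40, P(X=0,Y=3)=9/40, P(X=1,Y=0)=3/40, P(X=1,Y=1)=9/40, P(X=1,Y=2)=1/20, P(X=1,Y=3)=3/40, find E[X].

First find marginal of X:
P(X=0) = 23/40
P(X=1) = 17/40
E[X] = 0 × 23/40 + 1 × 17/40 = 17/40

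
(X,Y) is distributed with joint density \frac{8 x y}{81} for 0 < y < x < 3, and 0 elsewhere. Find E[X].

f_X(x) = ∫_0^x \frac{8 x y}{81} dy = \frac{4 x^{3}}{81}
E[X] = ∫_0^3 x × (\frac{4 x^{3}}{81}) dx = \frac{12}{5}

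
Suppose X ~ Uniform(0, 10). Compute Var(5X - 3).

For X ~ Uniform(0, 10):
Var(X) = \frac{25}{3}
Var(5X - 3) = (5)² × Var(X) = 25 × \frac{25}{3} = \frac{625}{3}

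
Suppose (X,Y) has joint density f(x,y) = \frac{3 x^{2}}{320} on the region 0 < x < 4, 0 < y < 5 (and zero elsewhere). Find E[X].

f_X(x) = ∫_0^5 \frac{3 x^{2}}{320} dy = \frac{3 x^{2}}{64}
E[X] = ∫_0^4 x × (\frac{3 x^{2}}{64}) dx = 3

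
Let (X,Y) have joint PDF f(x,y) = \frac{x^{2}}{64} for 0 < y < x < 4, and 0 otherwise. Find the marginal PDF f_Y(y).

f_Y(y) = ∫_y^4 \frac{x^{2}}{64} dx = \frac{1}{3} - \frac{y^{3}}{192}
for 0 < y < 4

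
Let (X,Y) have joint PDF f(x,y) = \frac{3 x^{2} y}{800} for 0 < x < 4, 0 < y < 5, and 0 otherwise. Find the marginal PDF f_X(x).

f_X(x) = ∫_0^5 f(x,y) dy
= ∫_0^5 \frac{3 x^{2} y}{800} dy
= \frac{3 x^{2}}{64} for 0 < x < 4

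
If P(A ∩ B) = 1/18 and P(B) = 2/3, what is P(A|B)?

P(A|B) = P(A ∩ B) / P(B)
= (1/18) / (2/3)
= 1/12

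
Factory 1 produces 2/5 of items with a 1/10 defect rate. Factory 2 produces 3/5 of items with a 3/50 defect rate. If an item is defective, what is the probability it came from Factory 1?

Using Bayes' theorem:
P(F1) = 2/5, P(D|F1) = 1/10
P(F2) = 3/5, P(D|F2) = 3/50
P(D) = P(D|F1)P(F1) + P(D|F2)P(F2)
     = \frac{19}{250}
P(F1|D) = P(D|F1)P(F1) / P(D)
= \frac{10}{19}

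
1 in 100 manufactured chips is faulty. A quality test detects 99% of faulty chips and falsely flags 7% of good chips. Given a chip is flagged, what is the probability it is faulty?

Let D = the rare event, + = positive/flagged.
P(D) = 1/100
P(+|D) = 99/100
P(+|D') = 7/100
P(+) = P(+|D)P(D) + P(+|D')P(D')
     = \frac{99}{100} × \frac{1}{100} + \frac{7}{100} × \frac{99}{100}
     = \frac{99}{1250}
P(D|+) = P(+|D)P(D)/P(+) = \frac{1}{8}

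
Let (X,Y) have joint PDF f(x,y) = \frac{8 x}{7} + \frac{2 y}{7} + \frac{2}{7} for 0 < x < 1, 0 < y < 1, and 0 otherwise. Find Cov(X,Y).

E[XY] = ∫∫ xy × f(x,y) dx dy = \frac{13}{42}
E[X] = \frac{25}{42}
E[Y] = \frac{11}{21}
Cov(X,Y) = E[XY] - E[X]E[Y] = - \frac{1}{441}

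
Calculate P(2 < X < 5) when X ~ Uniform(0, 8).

P(2 < X < 5) = ∫_{2}^{5} f(x) dx
where f(x) = \frac{1}{8}
= \frac{3}{8}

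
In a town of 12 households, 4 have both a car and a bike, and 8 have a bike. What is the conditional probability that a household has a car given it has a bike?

P(A ∩ B) = 4/12 = 1/3
P(B) = 8/12 = 2/3
P(A|B) = P(A ∩ B) / P(B) = (1/3) / (2/3) = 1/2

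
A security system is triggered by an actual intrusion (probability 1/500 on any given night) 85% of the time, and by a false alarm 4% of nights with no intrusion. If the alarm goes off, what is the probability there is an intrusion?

Let D = the rare event, + = positive/flagged.
P(D) = 1/500
P(+|D) = 85/100 = 17/20
P(+|D') = 4/100 = 1/25
P(+) = P(+|D)P(D) + P(+|D')P(D')
     = \frac{17}{20} × \frac{1}{500} + \frac{1}{25} × \frac{499}{500}
     = \frac{2081}{50000}
P(D|+) = P(+|D)P(D)/P(+) = \frac{85}{2081}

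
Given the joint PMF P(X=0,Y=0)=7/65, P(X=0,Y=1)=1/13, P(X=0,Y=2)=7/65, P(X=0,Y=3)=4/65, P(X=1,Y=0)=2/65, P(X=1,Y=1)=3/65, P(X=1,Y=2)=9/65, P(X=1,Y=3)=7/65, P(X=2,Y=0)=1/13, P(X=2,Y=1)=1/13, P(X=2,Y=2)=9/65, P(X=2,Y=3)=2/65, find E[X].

First find marginal of X:
P(X=0) = 23/65
P(X=1) = 21/65
P(X=2) = 21/65
E[X] = 0 × 23/65 + 1 × 21/65 + 2 × 21/65 = 63/65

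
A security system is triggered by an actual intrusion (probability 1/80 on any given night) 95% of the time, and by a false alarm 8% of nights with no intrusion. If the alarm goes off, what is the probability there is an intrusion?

Let D = the rare event, + = positive/flagged.
P(D) = 1/80
P(+|D) = 95/100 = 19/20
P(+|D') = 8/100 = 2/25
P(+) = P(+|D)P(D) + P(+|D')P(D')
     = \frac{19}{20} × \frac{1}{80} + \frac{2}{25} × \frac{79}{80}
     = \frac{727}{8000}
P(D|+) = P(+|D)P(D)/P(+) = \frac{95}{727}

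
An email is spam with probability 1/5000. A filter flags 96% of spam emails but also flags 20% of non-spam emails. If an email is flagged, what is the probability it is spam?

Let D = the rare event, + = positive/flagged.
P(D) = 1/5000
P(+|D) = 96/100 = 24/25
P(+|D') = 20/100 = 1/5
P(+) = P(+|D)P(D) + P(+|D')P(D')
     = \frac{24}{25} × \frac{1}{5000} + \frac{1}{5} × \frac{4999}{5000}
     = \frac{25019}{125000}
P(D|+) = P(+|D)P(D)/P(+) = \frac{24}{25019}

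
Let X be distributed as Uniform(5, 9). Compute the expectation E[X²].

Using the identity E[X²] = Var(X) + (E[X])²:
E[X] = 7
Var(X) = \frac{4}{3}
E[X²] = \frac{4}{3} + (7)²
= \frac{151}{3}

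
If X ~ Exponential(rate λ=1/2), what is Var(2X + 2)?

For X ~ Exponential(rate λ=1/2):
Var(X) = 4
Var(2X + 2) = (2)² × Var(X) = 4 × 4 = 16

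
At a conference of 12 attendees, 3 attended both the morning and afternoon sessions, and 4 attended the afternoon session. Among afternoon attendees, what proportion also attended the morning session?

P(A ∩ B) = 3/12 = 1/4
P(B) = 4/12 = 1/3
P(A|B) = P(A ∩ B) / P(B) = (1/4) / (1/3) = 3/4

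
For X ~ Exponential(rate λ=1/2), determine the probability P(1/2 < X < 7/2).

P(1/2 < X < 7/2) = ∫_{1/2}^{7/2} f(x) dx
where f(x) = \frac{e^{- \frac{x}{2}}}{2}
= - \frac{1 - e^{\frac{3}{2}}}{e^{\frac{7}{4}}}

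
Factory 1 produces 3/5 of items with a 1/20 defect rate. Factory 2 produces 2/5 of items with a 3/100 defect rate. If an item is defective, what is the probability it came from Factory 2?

Using Bayes' theorem:
P(F1) = 3/5, P(D|F1) = 1/20
P(F2) = 2/5, P(D|F2) = 3/100
P(D) = P(D|F1)P(F1) + P(D|F2)P(F2)
     = \frac{21}{500}
P(F2|D) = P(D|F2)P(F2) / P(D)
= \frac{2}{7}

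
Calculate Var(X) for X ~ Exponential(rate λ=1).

For X ~ Exponential(rate λ=1):
Var(X) = 1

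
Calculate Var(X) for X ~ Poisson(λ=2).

For X ~ Poisson(λ=2):
Var(X) = 2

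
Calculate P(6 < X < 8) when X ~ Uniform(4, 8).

P(6 < X < 8) = ∫_{6}^{8} f(x) dx
where f(x) = \frac{1}{4}
= \frac{1}{2}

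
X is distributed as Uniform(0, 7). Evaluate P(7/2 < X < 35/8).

P(7/2 < X < 35/8) = ∫_{7/2}^{35/8} f(x) dx
where f(x) = \frac{1}{7}
= \frac{1}{8}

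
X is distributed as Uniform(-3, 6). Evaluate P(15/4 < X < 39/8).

P(15/4 < X < 39/8) = ∫_{15/4}^{39/8} f(x) dx
where f(x) = \frac{1}{9}
= \frac{1}{8}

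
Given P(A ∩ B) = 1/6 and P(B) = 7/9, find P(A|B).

P(A|B) = P(A ∩ B) / P(B)
= (1/6) / (7/9)
= 3/14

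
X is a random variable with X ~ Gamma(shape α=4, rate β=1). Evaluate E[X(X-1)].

E[X(X-1)] = E[X² - X] = E[X²] - E[X]
E[X] = 4
E[X²] = Var(X) + (E[X])² = 4 + (4)² = 20
E[X(X-1)] = 20 - 4 = 16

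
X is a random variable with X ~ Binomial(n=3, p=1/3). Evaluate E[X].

For X ~ Binomial(n=3, p=1/3), the expected value is:
E[X] = 1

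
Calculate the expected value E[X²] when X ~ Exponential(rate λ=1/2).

Using the identity E[X²] = Var(X) + (E[X])²:
E[X] = 2
Var(X) = 4
E[X²] = 4 + (2)²
= 8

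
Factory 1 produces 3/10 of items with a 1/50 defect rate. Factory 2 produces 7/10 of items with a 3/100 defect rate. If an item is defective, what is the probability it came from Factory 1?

Using Bayes' theorem:
P(F1) = 3/10, P(D|F1) = 1/50
P(F2) = 7/10, P(D|F2) = 3/100
P(D) = P(D|F1)P(F1) + P(D|F2)P(F2)
     = \frac{27}{1000}
P(F1|D) = P(D|F1)P(F1) / P(D)
= \frac{2}{9}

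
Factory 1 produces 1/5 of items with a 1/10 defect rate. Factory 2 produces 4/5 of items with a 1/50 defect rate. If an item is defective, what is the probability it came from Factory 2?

Using Bayes' theorem:
P(F1) = 1/5, P(D|F1) = 1/10
P(F2) = 4/5, P(D|F2) = 1/50
P(D) = P(D|F1)P(F1) + P(D|F2)P(F2)
     = \frac{9}{250}
P(F2|D) = P(D|F2)P(F2) / P(D)
= \frac{4}{9}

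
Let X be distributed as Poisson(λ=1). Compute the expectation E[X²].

Using the identity E[X²] = Var(X) + (E[X])²:
E[X] = 1
Var(X) = 1
E[X²] = 1 + (1)²
= 2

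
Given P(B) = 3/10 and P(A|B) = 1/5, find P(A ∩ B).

By definition, P(A|B) = P(A ∩ B) / P(B)
So P(A ∩ B) = P(A|B) × P(B)
= 1/5 × 3/10
= 3/50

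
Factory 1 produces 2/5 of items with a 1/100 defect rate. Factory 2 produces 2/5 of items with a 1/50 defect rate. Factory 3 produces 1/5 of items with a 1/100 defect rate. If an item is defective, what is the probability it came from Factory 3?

Using Bayes' theorem:
P(F1) = 2/5, P(D|F1) = 1/100
P(F2) = 2/5, P(D|F2) = 1/50
P(F3) = 1/5, P(D|F3) = 1/100
P(D) = P(D|F1)P(F1) + P(D|F2)P(F2) + P(D|F3)P(F3)
     = \frac{7}{500}
P(F3|D) = P(D|F3)P(F3) / P(D)
= \frac{1}{7}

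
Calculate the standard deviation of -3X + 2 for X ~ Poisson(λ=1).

For X ~ Poisson(λ=1):
Var(X) = 1
SD(X) = √(Var(X)) = √(1) = 1
SD(-3X + 2) = |-3| × SD(X) = 3 × 1 = 3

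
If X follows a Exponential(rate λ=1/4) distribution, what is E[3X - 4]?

For X ~ Exponential(rate λ=1/4):
E[X] = 4
E[3X - 4] = 3 × E[X] - 4 = 8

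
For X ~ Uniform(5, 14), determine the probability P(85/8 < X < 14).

P(85/8 < X < 14) = ∫_{85/8}^{14} f(x) dx
where f(x) = \frac{1}{9}
= \frac{3}{8}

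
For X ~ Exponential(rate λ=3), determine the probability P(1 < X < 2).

P(1 < X < 2) = ∫_{1}^{2} f(x) dx
where f(x) = 3 e^{- 3 x}
= - \frac{1 - e^{3}}{e^{6}}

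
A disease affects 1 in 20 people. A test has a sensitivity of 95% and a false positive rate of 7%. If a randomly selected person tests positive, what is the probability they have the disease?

Let D = the rare event, + = positive/flagged.
P(D) = 1/20
P(+|D) = 95/100 = 19/20
P(+|D') = 7/100
P(+) = P(+|D)P(D) + P(+|D')P(D')
     = \frac{19}{20} × \frac{1}{20} + \frac{7}{100} × \frac{19}{20}
     = \frac{57}{500}
P(D|+) = P(+|D)P(D)/P(+) = \frac{5}{12}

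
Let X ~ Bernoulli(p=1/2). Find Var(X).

For X ~ Bernoulli(p=1/2):
Var(X) = \frac{1}{4}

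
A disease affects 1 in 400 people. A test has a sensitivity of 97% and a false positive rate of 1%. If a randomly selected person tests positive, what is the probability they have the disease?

Let D = the rare event, + = positive/flagged.
P(D) = 1/400
P(+|D) = 97/100
P(+|D') = 1/100
P(+) = P(+|D)P(D) + P(+|D')P(D')
     = \frac{97}{100} × \frac{1}{400} + \frac{1}{100} × \frac{399}{400}
     = \frac{31}{2500}
P(D|+) = P(+|D)P(D)/P(+) = \frac{97}{496}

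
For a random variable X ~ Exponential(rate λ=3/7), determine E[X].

For X ~ Exponential(rate λ=3/7), the expected value is:
E[X] = \frac{7}{3}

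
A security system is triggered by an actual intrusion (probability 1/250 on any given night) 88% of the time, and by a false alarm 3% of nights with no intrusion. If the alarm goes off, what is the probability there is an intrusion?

Let D = the rare event, + = positive/flagged.
P(D) = 1/250
P(+|D) = 88/100 = 22/25
P(+|D') = 3/100
P(+) = P(+|D)P(D) + P(+|D')P(D')
     = \frac{22}{25} × \frac{1}{250} + \frac{3}{100} × \frac{249}{250}
     = \frac{167}{5000}
P(D|+) = P(+|D)P(D)/P(+) = \frac{88}{835}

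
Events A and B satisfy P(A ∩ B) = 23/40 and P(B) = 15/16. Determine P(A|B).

P(A|B) = P(A ∩ B) / P(B)
= (23/40) / (15/16)
= 46/75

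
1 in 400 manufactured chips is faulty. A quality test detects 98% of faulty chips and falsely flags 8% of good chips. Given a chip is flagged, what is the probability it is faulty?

Let D = the rare event, + = positive/flagged.
P(D) = 1/400
P(+|D) = 98/100 = 49/50
P(+|D') = 8/100 = 2/25
P(+) = P(+|D)P(D) + P(+|D')P(D')
     = \frac{49}{50} × \frac{1}{400} + \frac{2}{25} × \frac{399}{400}
     = \frac{329}{4000}
P(D|+) = P(+|D)P(D)/P(+) = \frac{7}{235}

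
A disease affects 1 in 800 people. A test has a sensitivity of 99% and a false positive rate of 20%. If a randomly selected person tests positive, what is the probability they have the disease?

Let D = the rare event, + = positive/flagged.
P(D) = 1/800
P(+|D) = 99/100
P(+|D') = 20/100 = 1/5
P(+) = P(+|D)P(D) + P(+|D')P(D')
     = \frac{99}{100} × \frac{1}{800} + \frac{1}{5} × \frac{799}{800}
     = \frac{16079}{80000}
P(D|+) = P(+|D)P(D)/P(+) = \frac{99}{16079}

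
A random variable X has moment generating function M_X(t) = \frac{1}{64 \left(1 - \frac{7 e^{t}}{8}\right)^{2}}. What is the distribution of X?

The MGF M(t) = \frac{1}{64 \left(1 - \frac{7 e^{t}}{8}\right)^{2}} is the standard form for the NegativeBinomial distribution.
Comparing with the known MGF formula identifies: NegBin(r=2, p=1/8), X = failures before r-th success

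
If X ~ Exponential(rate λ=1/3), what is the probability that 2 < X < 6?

P(2 < X < 6) = ∫_{2}^{6} f(x) dx
where f(x) = \frac{e^{- \frac{x}{3}}}{3}
= - \frac{1}{e^{2}} + e^{- \frac{2}{3}}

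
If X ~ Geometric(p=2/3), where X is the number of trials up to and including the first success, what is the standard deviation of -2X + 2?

For X ~ Geometric(p=2/3), where X is the number of trials up to and including the first success:
Var(X) = \frac{3}{4}
SD(X) = √(Var(X)) = √(\frac{3}{4}) = \frac{\sqrt{3}}{2}
SD(-2X + 2) = |-2| × SD(X) = 2 × \frac{\sqrt{3}}{2} = \sqrt{3}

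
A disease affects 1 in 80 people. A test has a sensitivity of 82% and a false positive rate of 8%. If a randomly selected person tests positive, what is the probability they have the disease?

Let D = the rare event, + = positive/flagged.
P(D) = 1/80
P(+|D) = 82/100 = 41/50
P(+|D') = 8/100 = 2/25
P(+) = P(+|D)P(D) + P(+|D')P(D')
     = \frac{41}{50} × \frac{1}{80} + \frac{2}{25} × \frac{79}{80}
     = \frac{357}{4000}
P(D|+) = P(+|D)P(D)/P(+) = \frac{41}{357}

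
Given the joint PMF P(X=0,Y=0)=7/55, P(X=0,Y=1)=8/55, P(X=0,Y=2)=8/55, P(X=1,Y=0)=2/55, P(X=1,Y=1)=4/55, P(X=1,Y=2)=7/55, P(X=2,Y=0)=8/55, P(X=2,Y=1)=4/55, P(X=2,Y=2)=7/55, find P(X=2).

P(X=2) = P(X=2,Y=0) + P(X=2,Y=1) + P(X=2,Y=2)
= 8/55 + 4/55 + 7/55
= 19/55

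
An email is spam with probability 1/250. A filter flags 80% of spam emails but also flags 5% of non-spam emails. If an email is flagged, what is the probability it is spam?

Let D = the rare event, + = positive/flagged.
P(D) = 1/250
P(+|D) = 80/100 = 4/5
P(+|D') = 5/100 = 1/20
P(+) = P(+|D)P(D) + P(+|D')P(D')
     = \frac{4}{5} × \frac{1}{250} + \frac{1}{20} × \frac{249}{250}
     = \frac{53}{1000}
P(D|+) = P(+|D)P(D)/P(+) = \frac{16}{265}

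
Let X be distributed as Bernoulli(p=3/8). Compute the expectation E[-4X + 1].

For X ~ Bernoulli(p=3/8):
E[X] = \frac{3}{8}
E[-4X + 1] = -4 × E[X] + 1 = - \frac{1}{2}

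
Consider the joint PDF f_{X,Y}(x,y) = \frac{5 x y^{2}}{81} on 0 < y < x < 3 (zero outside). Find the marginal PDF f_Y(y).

f_Y(y) = ∫_y^3 \frac{5 x y^{2}}{81} dx = \frac{5 y^{2} \left(9 - y^{2}\right)}{162}
for 0 < y < 3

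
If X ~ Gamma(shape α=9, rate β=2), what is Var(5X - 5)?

For X ~ Gamma(shape α=9, rate β=2):
Var(X) = \frac{9}{4}
Var(5X - 5) = (5)² × Var(X) = 25 × \frac{9}{4} = \frac{225}{4}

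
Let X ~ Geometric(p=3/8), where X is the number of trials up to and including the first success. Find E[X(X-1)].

E[X(X-1)] = E[X² - X] = E[X²] - E[X]
E[X] = \frac{8}{3}
E[X²] = Var(X) + (E[X])² = \frac{40}{9} + (\frac{8}{3})² = \frac{104}{9}
E[X(X-1)] = \frac{104}{9} - \frac{8}{3} = \frac{80}{9}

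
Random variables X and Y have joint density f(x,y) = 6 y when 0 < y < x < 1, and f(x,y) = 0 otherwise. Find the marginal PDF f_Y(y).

f_Y(y) = ∫_y^1 6 y dx = 6 y \left(1 - y\right)
for 0 < y < 1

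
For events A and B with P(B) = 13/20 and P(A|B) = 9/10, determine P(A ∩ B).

By definition, P(A|B) = P(A ∩ B) / P(B)
So P(A ∩ B) = P(A|B) × P(B)
= 9/10 × 13/20
= 117/200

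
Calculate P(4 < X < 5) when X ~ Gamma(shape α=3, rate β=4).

P(4 < X < 5) = ∫_{4}^{5} f(x) dx
where f(x) = 32 x^{2} e^{- 4 x}
= \frac{-221 + 145 e^{4}}{e^{20}}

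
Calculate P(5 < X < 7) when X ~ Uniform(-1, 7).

P(5 < X < 7) = ∫_{5}^{7} f(x) dx
where f(x) = \frac{1}{8}
= \frac{1}{4}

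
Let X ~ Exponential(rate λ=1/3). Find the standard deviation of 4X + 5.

For X ~ Exponential(rate λ=1/3):
Var(X) = 9
SD(X) = √(Var(X)) = √(9) = 3
SD(4X + 5) = |4| × SD(X) = 4 × 3 = 12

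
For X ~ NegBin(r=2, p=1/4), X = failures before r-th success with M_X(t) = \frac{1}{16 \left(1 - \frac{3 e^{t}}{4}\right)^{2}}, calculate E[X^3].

To find E[X^3], compute M^(3)(0):
M^(1)(t) = \frac{3 e^{t}}{32 \left(1 - \frac{3 e^{t}}{4}\right)^{3}}
M^(2)(t) = \frac{3 e^{t}}{32 \left(1 - \frac{3 e^{t}}{4}\right)^{3}} + \frac{27 e^{2 t}}{128 \left(1 - \frac{3 e^{t}}{4}\right)^{4}}
M^(3)(t) = \frac{3 e^{t}}{32 \left(1 - \frac{3 e^{t}}{4}\right)^{3}} + \frac{81 e^{2 t}}{128 \left(1 - \frac{3 e^{t}}{4}\right)^{4}} + \frac{81 e^{3 t}}{128 \left(1 - \frac{3 e^{t}}{4}\right)^{5}}
M^(3)(0) = 816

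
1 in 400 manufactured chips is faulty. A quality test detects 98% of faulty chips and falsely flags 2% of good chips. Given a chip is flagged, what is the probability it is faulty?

Let D = the rare event, + = positive/flagged.
P(D) = 1/400
P(+|D) = 98/100 = 49/50
P(+|D') = 2/100 = 1/50
P(+) = P(+|D)P(D) + P(+|D')P(D')
     = \frac{49}{50} × \frac{1}{400} + \frac{1}{50} × \frac{399}{400}
     = \frac{14}{625}
P(D|+) = P(+|D)P(D)/P(+) = \frac{7}{64}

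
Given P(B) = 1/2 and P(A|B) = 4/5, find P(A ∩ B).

By definition, P(A|B) = P(A ∩ B) / P(B)
So P(A ∩ B) = P(A|B) × P(B)
= 4/5 × 1/2
= 2/5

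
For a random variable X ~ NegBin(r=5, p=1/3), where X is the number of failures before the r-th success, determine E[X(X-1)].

E[X(X-1)] = E[X² - X] = E[X²] - E[X]
E[X] = 10
E[X²] = Var(X) + (E[X])² = 30 + (10)² = 130
E[X(X-1)] = 130 - 10 = 120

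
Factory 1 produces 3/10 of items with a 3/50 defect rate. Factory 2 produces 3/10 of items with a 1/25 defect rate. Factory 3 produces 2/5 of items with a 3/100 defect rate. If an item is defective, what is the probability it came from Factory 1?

Using Bayes' theorem:
P(F1) = 3/10, P(D|F1) = 3/50
P(F2) = 3/10, P(D|F2) = 1/25
P(F3) = 2/5, P(D|F3) = 3/100
P(D) = P(D|F1)P(F1) + P(D|F2)P(F2) + P(D|F3)P(F3)
     = \frac{21}{500}
P(F1|D) = P(D|F1)P(F1) / P(D)
= \frac{3}{7}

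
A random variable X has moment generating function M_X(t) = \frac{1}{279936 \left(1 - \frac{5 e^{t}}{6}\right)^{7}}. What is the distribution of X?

The MGF M(t) = \frac{1}{279936 \left(1 - \frac{5 e^{t}}{6}\right)^{7}} is the standard form for the NegativeBinomial distribution.
Comparing with the known MGF formula identifies: NegBin(r=7, p=1/6), X = failures before r-th success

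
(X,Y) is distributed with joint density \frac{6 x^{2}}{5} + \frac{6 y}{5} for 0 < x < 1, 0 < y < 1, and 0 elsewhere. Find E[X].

E[X] = ∫_0^1 ∫_0^1 x × f(x,y) dy dx
= ∫_0^1 ∫_0^1 x × (\frac{6 x^{2}}{5} + \frac{6 y}{5}) dy dx
= \frac{3}{5}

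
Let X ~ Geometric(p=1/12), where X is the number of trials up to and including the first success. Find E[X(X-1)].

E[X(X-1)] = E[X² - X] = E[X²] - E[X]
E[X] = 12
E[X²] = Var(X) + (E[X])² = 132 + (12)² = 276
E[X(X-1)] = 276 - 12 = 264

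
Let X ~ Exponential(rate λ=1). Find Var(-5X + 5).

For X ~ Exponential(rate λ=1):
Var(X) = 1
Var(-5X + 5) = (-5)² × Var(X) = 25 × 1 = 25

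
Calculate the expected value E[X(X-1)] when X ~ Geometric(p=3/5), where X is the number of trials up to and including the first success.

E[X(X-1)] = E[X² - X] = E[X²] - E[X]
E[X] = \frac{5}{3}
E[X²] = Var(X) + (E[X])² = \frac{10}{9} + (\frac{5}{3})² = \frac{35}{9}
E[X(X-1)] = \frac{35}{9} - \frac{5}{3} = \frac{20}{9}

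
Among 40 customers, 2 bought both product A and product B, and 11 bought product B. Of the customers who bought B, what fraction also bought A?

P(A ∩ B) = 2/40 = 1/20
P(B) = 11/40
P(A|B) = P(A ∩ B) / P(B) = (1/20) / (11/40) = 2/11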